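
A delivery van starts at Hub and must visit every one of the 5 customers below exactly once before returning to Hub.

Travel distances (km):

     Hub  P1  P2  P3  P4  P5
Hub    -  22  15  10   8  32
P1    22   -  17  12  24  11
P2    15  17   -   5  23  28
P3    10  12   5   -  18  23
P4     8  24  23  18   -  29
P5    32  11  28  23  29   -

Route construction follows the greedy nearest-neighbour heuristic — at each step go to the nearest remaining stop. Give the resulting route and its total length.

From Hub: distances to unvisited — P4=8, P3=10, P2=15, P1=22, P5=32. Nearest is P4 (8).
From P4: distances to unvisited — P3=18, P2=23, P1=24, P5=29. Nearest is P3 (18).
From P3: distances to unvisited — P2=5, P1=12, P5=23. Nearest is P2 (5).
From P2: distances to unvisited — P1=17, P5=28. Nearest is P1 (17).
From P1: distances to unvisited — P5=11. Nearest is P5 (11).
Return P5→Hub: 32.
Total = 8 + 18 + 5 + 17 + 11 + 32 = 91.

Nearest-neighbour total = 91 km; route Hub → P4 → P3 → P2 → P1 → P5 → Hub.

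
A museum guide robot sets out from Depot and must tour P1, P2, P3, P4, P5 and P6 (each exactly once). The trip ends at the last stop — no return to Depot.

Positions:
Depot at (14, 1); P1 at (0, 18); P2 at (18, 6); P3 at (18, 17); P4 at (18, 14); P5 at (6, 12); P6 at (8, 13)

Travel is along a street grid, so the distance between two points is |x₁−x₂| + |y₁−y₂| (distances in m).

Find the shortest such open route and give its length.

Shortest open route: 49 m.

There are 6! = 720 possible orderings.
Depot - P1 - P2 - P3 - P4 - P5 - P6: 31+30+11+3+14+3 = 92
Depot - P1 - P2 - P3 - P4 - P6 - P5: 31+30+11+3+11+3 = 89
Depot - P1 - P2 - P3 - P5 - P4 - P6: 31+30+11+17+14+11 = 114
Depot - P1 - P2 - P3 - P5 - P6 - P4: 31+30+11+17+3+11 = 103
Depot - P1 - P2 - P3 - P6 - P4 - P5: 31+30+11+14+11+14 = 111
Depot - P1 - P2 - P3 - P6 - P5 - P4: 31+30+11+14+3+14 = 103
Depot - P1 - P2 - P4 - P3 - P5 - P6: 31+30+8+3+17+3 = 92
Depot - P1 - P2 - P4 - P3 - P6 - P5: 31+30+8+3+14+3 = 89
… (712 more)
Depot - P2 - P3 - P4 - P6 - P5 - P1: 9+11+3+11+3+12 = 49  ← best
The minimum is 49.
One shortest path: Depot → P2 → P3 → P4 → P6 → P5 → P1.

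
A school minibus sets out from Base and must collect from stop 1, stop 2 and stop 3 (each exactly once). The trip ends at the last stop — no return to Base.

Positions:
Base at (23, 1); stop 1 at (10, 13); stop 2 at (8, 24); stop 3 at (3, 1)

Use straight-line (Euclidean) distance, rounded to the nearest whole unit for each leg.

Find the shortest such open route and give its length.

There are 3! = 6 possible orderings.
Base - stop 1 - stop 2 - stop 3: 18+11+24 = 53
Base - stop 1 - stop 3 - stop 2: 18+14+24 = 56
Base - stop 2 - stop 1 - stop 3: 27+11+14 = 52
Base - stop 2 - stop 3 - stop 1: 27+24+14 = 65
Base - stop 3 - stop 1 - stop 2: 20+14+11 = 45
Base - stop 3 - stop 2 - stop 1: 20+24+11 = 55
The minimum is 45.
One shortest path: Base → stop 3 → stop 1 → stop 2.

Minimum one-way distance = 45.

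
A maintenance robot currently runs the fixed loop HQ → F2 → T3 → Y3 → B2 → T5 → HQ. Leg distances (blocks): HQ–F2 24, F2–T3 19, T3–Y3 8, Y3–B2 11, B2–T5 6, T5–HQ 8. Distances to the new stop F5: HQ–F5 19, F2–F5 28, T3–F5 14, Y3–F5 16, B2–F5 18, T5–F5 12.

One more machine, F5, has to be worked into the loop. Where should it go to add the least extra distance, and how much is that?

Insertion cost between consecutive stops i–j is d(i,F5) + d(F5,j) − d(i,j):
  between HQ and F2: 19 + 28 − 24 = 23
  between F2 and T3: 28 + 14 − 19 = 23
  between T3 and Y3: 14 + 16 − 8 = 22
  between Y3 and B2: 16 + 18 − 11 = 23
  between B2 and T5: 18 + 12 − 6 = 24
  between T5 and HQ: 12 + 19 − 8 = 23
Cheapest insertion is between T3 and Y3, adding 22.
New total = 76 + 22 = 98.

Adding 22 blocks by placing F5 on the T3–Y3 leg.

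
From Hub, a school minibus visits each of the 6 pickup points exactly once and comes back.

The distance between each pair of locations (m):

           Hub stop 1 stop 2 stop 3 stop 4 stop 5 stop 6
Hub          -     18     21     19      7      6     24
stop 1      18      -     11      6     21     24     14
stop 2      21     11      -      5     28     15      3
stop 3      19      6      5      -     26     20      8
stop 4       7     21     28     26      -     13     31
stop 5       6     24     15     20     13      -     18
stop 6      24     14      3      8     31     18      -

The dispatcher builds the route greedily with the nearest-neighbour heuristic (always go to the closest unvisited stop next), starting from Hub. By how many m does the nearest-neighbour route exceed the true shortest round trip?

Hub: stop 5=6, stop 4=7, stop 1=18, stop 3=19, stop 2=21, stop 6=24 ⇒ stop 5
stop 5: stop 4=13, stop 2=15, stop 6=18, stop 3=20, stop 1=24 ⇒ stop 4
stop 4: stop 1=21, stop 3=26, stop 2=28, stop 6=31 ⇒ stop 1
stop 1: stop 3=6, stop 2=11, stop 6=14 ⇒ stop 3
stop 3: stop 2=5, stop 6=8 ⇒ stop 2
stop 2: stop 6=3 ⇒ stop 6
NN route Hub → stop 5 → stop 4 → stop 1 → stop 3 → stop 2 → stop 6 → Hub costs 78.
Optimal: Hub → stop 4 → stop 1 → stop 3 → stop 2 → stop 6 → stop 5 → Hub costs 66 (by enumerating all 360 distinct tours).
Excess = 78 − 66 = 12.

The nearest-neighbour route is 12 m longer than optimal.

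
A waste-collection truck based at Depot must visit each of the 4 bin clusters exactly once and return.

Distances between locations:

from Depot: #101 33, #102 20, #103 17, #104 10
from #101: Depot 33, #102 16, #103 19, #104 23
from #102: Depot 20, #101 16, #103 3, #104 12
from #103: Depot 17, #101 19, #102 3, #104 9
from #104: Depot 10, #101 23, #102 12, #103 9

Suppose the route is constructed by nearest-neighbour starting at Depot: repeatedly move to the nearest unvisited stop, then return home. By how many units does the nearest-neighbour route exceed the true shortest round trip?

2 longer than the optimal tour.

From Depot: #104=10, #103=17, #102=20, #101=33 → choose #104 (10).
From #104: #103=9, #102=12, #101=23 → choose #103 (9).
From #103: #102=3, #101=19 → choose #102 (3).
From #102: #101=16 → choose #101 (16).
NN route Depot → #104 → #103 → #102 → #101 → Depot costs 71.
Optimal: Depot → #103 → #102 → #101 → #104 → Depot costs 69 (by enumerating all 12 distinct tours).
Excess = 71 − 69 = 2.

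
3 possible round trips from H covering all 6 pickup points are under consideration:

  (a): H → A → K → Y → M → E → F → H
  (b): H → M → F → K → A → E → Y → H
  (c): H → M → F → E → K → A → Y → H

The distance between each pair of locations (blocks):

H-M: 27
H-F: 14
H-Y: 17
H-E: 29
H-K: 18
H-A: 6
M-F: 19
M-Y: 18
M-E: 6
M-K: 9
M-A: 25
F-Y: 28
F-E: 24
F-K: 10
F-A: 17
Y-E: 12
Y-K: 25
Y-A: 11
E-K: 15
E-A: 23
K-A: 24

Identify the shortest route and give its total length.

Shortest is (a), total 117 blocks.

(a): 6 + 24 + 25 + 18 + 6 + 24 + 14 = 117
(b): 27 + 19 + 10 + 24 + 23 + 12 + 17 = 132
(c): 27 + 19 + 24 + 15 + 24 + 11 + 17 = 137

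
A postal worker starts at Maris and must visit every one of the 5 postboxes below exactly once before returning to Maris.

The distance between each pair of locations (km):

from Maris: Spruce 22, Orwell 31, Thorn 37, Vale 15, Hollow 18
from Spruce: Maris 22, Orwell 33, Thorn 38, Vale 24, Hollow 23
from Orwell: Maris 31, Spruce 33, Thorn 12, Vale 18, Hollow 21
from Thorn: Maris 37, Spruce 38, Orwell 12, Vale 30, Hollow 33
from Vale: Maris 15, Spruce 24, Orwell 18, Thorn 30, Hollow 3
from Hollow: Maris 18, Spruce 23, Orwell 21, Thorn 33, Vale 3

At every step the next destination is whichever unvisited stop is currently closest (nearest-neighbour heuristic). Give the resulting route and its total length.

From Maris: distances to unvisited — Vale=15, Hollow=18, Spruce=22, Orwell=31, Thorn=37. Nearest is Vale (15).
From Vale: distances to unvisited — Hollow=3, Orwell=18, Spruce=24, Thorn=30. Nearest is Hollow (3).
From Hollow: distances to unvisited — Orwell=21, Spruce=23, Thorn=33. Nearest is Orwell (21).
From Orwell: distances to unvisited — Thorn=12, Spruce=33. Nearest is Thorn (12).
From Thorn: distances to unvisited — Spruce=38. Nearest is Spruce (38).
Return Spruce→Maris: 22.
Total = 15 + 3 + 21 + 12 + 38 + 22 = 111.

Total distance 111 km via the nearest-neighbour route Maris → Vale → Hollow → Orwell → Thorn → Spruce → Maris.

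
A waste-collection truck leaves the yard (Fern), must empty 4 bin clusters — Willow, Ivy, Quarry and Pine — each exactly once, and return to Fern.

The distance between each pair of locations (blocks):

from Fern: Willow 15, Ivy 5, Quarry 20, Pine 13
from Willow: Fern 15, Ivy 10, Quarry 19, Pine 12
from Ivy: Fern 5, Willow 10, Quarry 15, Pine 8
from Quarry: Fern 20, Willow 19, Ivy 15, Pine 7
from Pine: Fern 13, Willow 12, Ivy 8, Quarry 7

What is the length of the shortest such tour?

54 blocks — the shortest possible round trip.

Fern → Willow → Ivy → Quarry → Pine → Fern: 15+10+15+7+13 = 60
Fern → Willow → Ivy → Pine → Quarry → Fern: 15+10+8+7+20 = 60
Fern → Willow → Quarry → Ivy → Pine → Fern: 15+19+15+8+13 = 70
Fern → Willow → Quarry → Pine → Ivy → Fern: 15+19+7+8+5 = 54
Fern → Willow → Pine → Ivy → Quarry → Fern: 15+12+8+15+20 = 70
Fern → Willow → Pine → Quarry → Ivy → Fern: 15+12+7+15+5 = 54
Fern → Ivy → Willow → Quarry → Pine → Fern: 5+10+19+7+13 = 54
Fern → Ivy → Willow → Pine → Quarry → Fern: 5+10+12+7+20 = 54
Fern → Ivy → Quarry → Willow → Pine → Fern: 5+15+19+12+13 = 64
Fern → Ivy → Pine → Willow → Quarry → Fern: 5+8+12+19+20 = 64
Fern → Quarry → Willow → Ivy → Pine → Fern: 20+19+10+8+13 = 70
Fern → Quarry → Ivy → Willow → Pine → Fern: 20+15+10+12+13 = 70
The minimum is 54.
One optimal route: Fern → Willow → Quarry → Pine → Ivy → Fern (or its reverse).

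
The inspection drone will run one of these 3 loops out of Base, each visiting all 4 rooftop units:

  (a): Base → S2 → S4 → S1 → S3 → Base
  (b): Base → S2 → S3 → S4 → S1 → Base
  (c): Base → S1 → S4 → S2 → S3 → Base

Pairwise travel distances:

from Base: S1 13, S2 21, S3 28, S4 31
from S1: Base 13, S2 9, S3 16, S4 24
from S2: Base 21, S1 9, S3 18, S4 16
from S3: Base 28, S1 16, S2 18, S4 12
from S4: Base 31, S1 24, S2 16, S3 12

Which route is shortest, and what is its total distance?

(a): 21 + 16 + 24 + 16 + 28 = 105
(b): 21 + 18 + 12 + 24 + 13 = 88
(c): 13 + 24 + 16 + 18 + 28 = 99

Shortest is (b), total 88.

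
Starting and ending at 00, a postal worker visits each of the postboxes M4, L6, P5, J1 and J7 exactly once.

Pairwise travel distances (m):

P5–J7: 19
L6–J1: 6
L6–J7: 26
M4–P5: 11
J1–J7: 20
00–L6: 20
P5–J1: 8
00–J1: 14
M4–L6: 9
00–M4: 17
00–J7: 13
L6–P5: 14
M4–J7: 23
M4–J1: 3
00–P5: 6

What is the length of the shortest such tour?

Shortest round trip = 65 m.

With 5 stops there are 5!/2 = 60 distinct round trips (a route and its reverse cost the same).
00 - M4 - L6 - P5 - J1 - J7 - 00: 17+9+14+8+20+13 = 81
00 - M4 - L6 - P5 - J7 - J1 - 00: 17+9+14+19+20+14 = 93
00 - M4 - L6 - J1 - P5 - J7 - 00: 17+9+6+8+19+13 = 72
00 - M4 - L6 - J1 - J7 - P5 - 00: 17+9+6+20+19+6 = 77
00 - M4 - L6 - J7 - P5 - J1 - 00: 17+9+26+19+8+14 = 93
00 - M4 - L6 - J7 - J1 - P5 - 00: 17+9+26+20+8+6 = 86
00 - M4 - P5 - L6 - J1 - J7 - 00: 17+11+14+6+20+13 = 81
00 - M4 - P5 - L6 - J7 - J1 - 00: 17+11+14+26+20+14 = 102
00 - M4 - P5 - J1 - L6 - J7 - 00: 17+11+8+6+26+13 = 81
00 - M4 - P5 - J1 - J7 - L6 - 00: 17+11+8+20+26+20 = 102
00 - M4 - P5 - J7 - L6 - J1 - 00: 17+11+19+26+6+14 = 93
00 - M4 - P5 - J7 - J1 - L6 - 00: 17+11+19+20+6+20 = 93
00 - M4 - J1 - L6 - P5 - J7 - 00: 17+3+6+14+19+13 = 72
00 - M4 - J1 - L6 - J7 - P5 - 00: 17+3+6+26+19+6 = 77
… (46 more)
00 - P5 - M4 - L6 - J1 - J7 - 00: 6+11+9+6+20+13 = 65  ← best
The minimum is 65.
One optimal route: 00 → P5 → M4 → L6 → J1 → J7 → 00 (or its reverse).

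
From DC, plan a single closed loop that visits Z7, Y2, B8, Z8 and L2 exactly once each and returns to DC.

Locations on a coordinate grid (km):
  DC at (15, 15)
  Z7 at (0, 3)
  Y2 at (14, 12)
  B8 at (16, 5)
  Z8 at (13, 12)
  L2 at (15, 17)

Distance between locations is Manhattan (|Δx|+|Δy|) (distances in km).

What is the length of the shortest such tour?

Shortest round trip = 60 km.

There are 60 distinct closed tours to check (reversals are equivalent).
DC→Z7→Y2→B8→Z8→L2→DC: 27+23+9+10+7+2 = 78
DC→Z7→Y2→B8→L2→Z8→DC: 27+23+9+13+7+5 = 84
DC→Z7→Y2→Z8→B8→L2→DC: 27+23+1+10+13+2 = 76
DC→Z7→Y2→Z8→L2→B8→DC: 27+23+1+7+13+11 = 82
DC→Z7→Y2→L2→B8→Z8→DC: 27+23+6+13+10+5 = 84
DC→Z7→Y2→L2→Z8→B8→DC: 27+23+6+7+10+11 = 84
DC→Z7→B8→Y2→Z8→L2→DC: 27+18+9+1+7+2 = 64
DC→Z7→B8→Y2→L2→Z8→DC: 27+18+9+6+7+5 = 72
DC→Z7→B8→Z8→Y2→L2→DC: 27+18+10+1+6+2 = 64
DC→Z7→B8→Z8→L2→Y2→DC: 27+18+10+7+6+4 = 72
DC→Z7→B8→L2→Y2→Z8→DC: 27+18+13+6+1+5 = 70
DC→Z7→B8→L2→Z8→Y2→DC: 27+18+13+7+1+4 = 70
DC→Z7→Z8→Y2→B8→L2→DC: 27+22+1+9+13+2 = 74
DC→Z7→Z8→Y2→L2→B8→DC: 27+22+1+6+13+11 = 80
… (46 more)
DC→Y2→Z8→Z7→B8→L2→DC: 4+1+22+18+13+2 = 60  ← best
The minimum is 60.
One optimal route: DC → Y2 → Z8 → Z7 → B8 → L2 → DC (or its reverse).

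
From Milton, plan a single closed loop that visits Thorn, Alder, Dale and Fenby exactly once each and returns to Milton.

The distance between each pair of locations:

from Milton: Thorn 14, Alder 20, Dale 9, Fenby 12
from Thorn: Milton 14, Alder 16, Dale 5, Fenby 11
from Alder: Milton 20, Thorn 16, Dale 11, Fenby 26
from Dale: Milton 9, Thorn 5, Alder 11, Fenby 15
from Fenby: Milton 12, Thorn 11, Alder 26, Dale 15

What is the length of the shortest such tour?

Minimum total distance: 59.

With 4 stops there are 4!/2 = 12 distinct round trips (a route and its reverse cost the same).
Milton-Thorn-Alder-Dale-Fenby-Milton: 14+16+11+15+12 = 68
Milton-Thorn-Alder-Fenby-Dale-Milton: 14+16+26+15+9 = 80
Milton-Thorn-Dale-Alder-Fenby-Milton: 14+5+11+26+12 = 68
Milton-Thorn-Dale-Fenby-Alder-Milton: 14+5+15+26+20 = 80
Milton-Thorn-Fenby-Alder-Dale-Milton: 14+11+26+11+9 = 71
Milton-Thorn-Fenby-Dale-Alder-Milton: 14+11+15+11+20 = 71
Milton-Alder-Thorn-Dale-Fenby-Milton: 20+16+5+15+12 = 68
Milton-Alder-Thorn-Fenby-Dale-Milton: 20+16+11+15+9 = 71
Milton-Alder-Dale-Thorn-Fenby-Milton: 20+11+5+11+12 = 59
Milton-Alder-Fenby-Thorn-Dale-Milton: 20+26+11+5+9 = 71
Milton-Dale-Thorn-Alder-Fenby-Milton: 9+5+16+26+12 = 68
Milton-Dale-Alder-Thorn-Fenby-Milton: 9+11+16+11+12 = 59
The minimum is 59.
One optimal route: Milton → Alder → Dale → Thorn → Fenby → Milton (or its reverse).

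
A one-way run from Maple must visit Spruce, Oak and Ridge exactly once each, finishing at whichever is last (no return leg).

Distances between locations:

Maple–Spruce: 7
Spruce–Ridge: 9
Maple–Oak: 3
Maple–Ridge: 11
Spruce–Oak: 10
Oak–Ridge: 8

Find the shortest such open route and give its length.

There are 3! = 6 possible orderings.
Maple → Spruce → Oak → Ridge: 7+10+8 = 25
Maple → Spruce → Ridge → Oak: 7+9+8 = 24
Maple → Oak → Spruce → Ridge: 3+10+9 = 22
Maple → Oak → Ridge → Spruce: 3+8+9 = 20
Maple → Ridge → Spruce → Oak: 11+9+10 = 30
Maple → Ridge → Oak → Spruce: 11+8+10 = 29
The minimum is 20.
One shortest path: Maple → Oak → Ridge → Spruce.

Minimum one-way distance = 20.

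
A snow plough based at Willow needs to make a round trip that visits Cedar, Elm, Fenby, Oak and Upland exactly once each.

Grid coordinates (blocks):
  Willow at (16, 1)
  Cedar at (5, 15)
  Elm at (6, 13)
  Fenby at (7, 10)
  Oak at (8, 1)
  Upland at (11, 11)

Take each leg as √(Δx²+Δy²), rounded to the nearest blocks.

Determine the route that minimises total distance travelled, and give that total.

40 blocks — the shortest possible round trip.

Willow→Cedar→Elm→Fenby→Oak→Upland→Willow: 18+2+3+9+10+11 = 53
Willow→Cedar→Elm→Fenby→Upland→Oak→Willow: 18+2+3+4+10+8 = 45
Willow→Cedar→Elm→Oak→Fenby→Upland→Willow: 18+2+12+9+4+11 = 56
Willow→Cedar→Elm→Oak→Upland→Fenby→Willow: 18+2+12+10+4+13 = 59
Willow→Cedar→Elm→Upland→Fenby→Oak→Willow: 18+2+5+4+9+8 = 46
Willow→Cedar→Elm→Upland→Oak→Fenby→Willow: 18+2+5+10+9+13 = 57
Willow→Cedar→Fenby→Elm→Oak→Upland→Willow: 18+5+3+12+10+11 = 59
Willow→Cedar→Fenby→Elm→Upland→Oak→Willow: 18+5+3+5+10+8 = 49
Willow→Cedar→Fenby→Oak→Elm→Upland→Willow: 18+5+9+12+5+11 = 60
Willow→Cedar→Fenby→Oak→Upland→Elm→Willow: 18+5+9+10+5+16 = 63
Willow→Cedar→Fenby→Upland→Elm→Oak→Willow: 18+5+4+5+12+8 = 52
Willow→Cedar→Fenby→Upland→Oak→Elm→Willow: 18+5+4+10+12+16 = 65
Willow→Cedar→Oak→Elm→Fenby→Upland→Willow: 18+14+12+3+4+11 = 62
Willow→Cedar→Oak→Elm→Upland→Fenby→Willow: 18+14+12+5+4+13 = 66
… (46 more)
Willow→Oak→Fenby→Cedar→Elm→Upland→Willow: 8+9+5+2+5+11 = 40  ← best
The minimum is 40.
One optimal route: Willow → Oak → Fenby → Cedar → Elm → Upland → Willow (or its reverse).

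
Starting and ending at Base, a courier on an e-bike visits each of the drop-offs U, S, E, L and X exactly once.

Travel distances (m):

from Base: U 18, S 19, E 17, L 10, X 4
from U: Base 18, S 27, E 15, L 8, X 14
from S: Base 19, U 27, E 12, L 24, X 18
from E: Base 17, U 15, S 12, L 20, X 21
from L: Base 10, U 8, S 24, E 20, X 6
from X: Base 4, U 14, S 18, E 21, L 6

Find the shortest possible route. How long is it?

There are 60 distinct closed tours to check (reversals are equivalent).
Base - U - S - E - L - X - Base: 18+27+12+20+6+4 = 87
Base - U - S - E - X - L - Base: 18+27+12+21+6+10 = 94
Base - U - S - L - E - X - Base: 18+27+24+20+21+4 = 114
Base - U - S - L - X - E - Base: 18+27+24+6+21+17 = 113
Base - U - S - X - E - L - Base: 18+27+18+21+20+10 = 114
Base - U - S - X - L - E - Base: 18+27+18+6+20+17 = 106
Base - U - E - S - L - X - Base: 18+15+12+24+6+4 = 79
Base - U - E - S - X - L - Base: 18+15+12+18+6+10 = 79
Base - U - E - L - S - X - Base: 18+15+20+24+18+4 = 99
Base - U - E - L - X - S - Base: 18+15+20+6+18+19 = 96
Base - U - E - X - S - L - Base: 18+15+21+18+24+10 = 106
Base - U - E - X - L - S - Base: 18+15+21+6+24+19 = 103
Base - U - L - S - E - X - Base: 18+8+24+12+21+4 = 87
Base - U - L - S - X - E - Base: 18+8+24+18+21+17 = 106
… (46 more)
Base - S - E - U - L - X - Base: 19+12+15+8+6+4 = 64  ← best
The minimum is 64.
One optimal route: Base → S → E → U → L → X → Base (or its reverse).

Shortest round trip = 64 m.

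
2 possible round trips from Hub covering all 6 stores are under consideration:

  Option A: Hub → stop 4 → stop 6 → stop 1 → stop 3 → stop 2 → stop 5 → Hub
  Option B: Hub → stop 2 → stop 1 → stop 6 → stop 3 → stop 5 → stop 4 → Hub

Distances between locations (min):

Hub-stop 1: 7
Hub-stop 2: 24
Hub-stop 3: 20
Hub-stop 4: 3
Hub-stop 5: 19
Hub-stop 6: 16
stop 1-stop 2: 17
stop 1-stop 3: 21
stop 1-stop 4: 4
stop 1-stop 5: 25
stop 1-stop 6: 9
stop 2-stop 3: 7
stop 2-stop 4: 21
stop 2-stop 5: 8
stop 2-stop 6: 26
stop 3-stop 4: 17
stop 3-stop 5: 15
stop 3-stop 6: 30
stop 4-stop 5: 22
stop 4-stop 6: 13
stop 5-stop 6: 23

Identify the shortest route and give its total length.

Shortest is Option A, total 80 min.

Option A: 3 + 13 + 9 + 21 + 7 + 8 + 19 = 80
Option B: 24 + 17 + 9 + 30 + 15 + 22 + 3 = 120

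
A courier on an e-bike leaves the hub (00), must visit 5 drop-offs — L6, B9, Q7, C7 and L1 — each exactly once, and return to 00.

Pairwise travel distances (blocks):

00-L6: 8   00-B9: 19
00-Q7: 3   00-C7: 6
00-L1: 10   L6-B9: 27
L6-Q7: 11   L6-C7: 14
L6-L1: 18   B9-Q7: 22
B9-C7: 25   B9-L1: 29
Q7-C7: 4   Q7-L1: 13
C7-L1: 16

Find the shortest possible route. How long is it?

87 blocks — the shortest possible round trip.

There are 60 distinct closed tours to check (reversals are equivalent).
00→L6→B9→Q7→C7→L1→00: 8+27+22+4+16+10 = 87
00→L6→B9→Q7→L1→C7→00: 8+27+22+13+16+6 = 92
00→L6→B9→C7→Q7→L1→00: 8+27+25+4+13+10 = 87
00→L6→B9→C7→L1→Q7→00: 8+27+25+16+13+3 = 92
00→L6→B9→L1→Q7→C7→00: 8+27+29+13+4+6 = 87
00→L6→B9→L1→C7→Q7→00: 8+27+29+16+4+3 = 87
00→L6→Q7→B9→C7→L1→00: 8+11+22+25+16+10 = 92
00→L6→Q7→B9→L1→C7→00: 8+11+22+29+16+6 = 92
00→L6→Q7→C7→B9→L1→00: 8+11+4+25+29+10 = 87
00→L6→Q7→C7→L1→B9→00: 8+11+4+16+29+19 = 87
00→L6→Q7→L1→B9→C7→00: 8+11+13+29+25+6 = 92
00→L6→Q7→L1→C7→B9→00: 8+11+13+16+25+19 = 92
00→L6→C7→B9→Q7→L1→00: 8+14+25+22+13+10 = 92
00→L6→C7→B9→L1→Q7→00: 8+14+25+29+13+3 = 92
… (46 more)
The minimum is 87.
One optimal route: 00 → L6 → B9 → Q7 → C7 → L1 → 00 (or its reverse).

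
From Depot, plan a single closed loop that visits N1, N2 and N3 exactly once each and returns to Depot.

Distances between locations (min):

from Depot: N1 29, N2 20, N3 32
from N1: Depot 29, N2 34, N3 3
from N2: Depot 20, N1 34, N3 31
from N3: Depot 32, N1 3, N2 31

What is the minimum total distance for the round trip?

Shortest round trip = 83 min.

There are 3 distinct closed tours to check (reversals are equivalent).
Depot→N1→N2→N3→Depot: 29+34+31+32 = 126
Depot→N1→N3→N2→Depot: 29+3+31+20 = 83
Depot→N2→N1→N3→Depot: 20+34+3+32 = 89
The minimum is 83.
One optimal route: Depot → N1 → N3 → N2 → Depot (or its reverse).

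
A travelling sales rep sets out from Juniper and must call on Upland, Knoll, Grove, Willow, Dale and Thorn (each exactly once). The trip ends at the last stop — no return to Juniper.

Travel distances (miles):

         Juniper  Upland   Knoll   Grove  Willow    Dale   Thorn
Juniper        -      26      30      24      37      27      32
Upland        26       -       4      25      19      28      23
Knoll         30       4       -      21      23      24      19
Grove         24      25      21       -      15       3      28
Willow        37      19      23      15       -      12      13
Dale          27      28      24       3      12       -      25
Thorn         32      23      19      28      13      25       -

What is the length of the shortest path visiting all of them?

75 miles — the minimum one-way total.

There are 6! = 720 possible orderings.
Juniper → Upland → Knoll → Grove → Willow → Dale → Thorn: 26+4+21+15+12+25 = 103
Juniper → Upland → Knoll → Grove → Willow → Thorn → Dale: 26+4+21+15+13+25 = 104
Juniper → Upland → Knoll → Grove → Dale → Willow → Thorn: 26+4+21+3+12+13 = 79
Juniper → Upland → Knoll → Grove → Dale → Thorn → Willow: 26+4+21+3+25+13 = 92
Juniper → Upland → Knoll → Grove → Thorn → Willow → Dale: 26+4+21+28+13+12 = 104
Juniper → Upland → Knoll → Grove → Thorn → Dale → Willow: 26+4+21+28+25+12 = 116
Juniper → Upland → Knoll → Willow → Grove → Dale → Thorn: 26+4+23+15+3+25 = 96
Juniper → Upland → Knoll → Willow → Grove → Thorn → Dale: 26+4+23+15+28+25 = 121
… (712 more)
Juniper → Grove → Dale → Willow → Thorn → Knoll → Upland: 24+3+12+13+19+4 = 75  ← best
The minimum is 75.
One shortest path: Juniper → Grove → Dale → Willow → Thorn → Knoll → Upland.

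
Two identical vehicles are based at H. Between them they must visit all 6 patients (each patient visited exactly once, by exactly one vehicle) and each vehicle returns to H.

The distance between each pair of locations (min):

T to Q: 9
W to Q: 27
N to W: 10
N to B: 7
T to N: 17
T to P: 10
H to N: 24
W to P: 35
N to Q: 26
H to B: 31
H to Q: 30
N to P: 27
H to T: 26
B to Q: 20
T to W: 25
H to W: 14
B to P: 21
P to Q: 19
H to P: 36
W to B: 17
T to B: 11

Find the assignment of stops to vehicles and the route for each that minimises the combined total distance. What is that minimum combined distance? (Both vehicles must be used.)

129 min — the smallest possible combined total.

Check every non-empty split of the stops between the two vehicles; for each half take its own optimal tour:
  {T} + {N, W, B, P, Q}: 52 + 101 = 153
  {N} + {T, W, B, P, Q}: 48 + 101 = 149
  {T, N} + {W, B, P, Q}: 67 + 101 = 168
  {W} + {T, N, B, P, Q}: 28 + 101 = 129
  {T, W} + {N, B, P, Q}: 65 + 101 = 166
  {N, W} + {T, B, P, Q}: 48 + 101 = 149
  … (31 splits in total)
Best: vehicle 1 H → W → H = 28; vehicle 2 H → N → B → T → P → Q → H = 101; combined 129.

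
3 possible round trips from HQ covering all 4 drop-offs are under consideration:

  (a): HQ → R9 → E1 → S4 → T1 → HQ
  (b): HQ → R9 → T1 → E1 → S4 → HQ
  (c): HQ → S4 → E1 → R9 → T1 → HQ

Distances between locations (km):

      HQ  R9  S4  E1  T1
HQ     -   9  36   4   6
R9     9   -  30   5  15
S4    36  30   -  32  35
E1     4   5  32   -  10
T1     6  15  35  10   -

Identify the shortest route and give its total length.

Shortest is (a), total 87 km.

(a): 9 + 5 + 32 + 35 + 6 = 87
(b): 9 + 15 + 10 + 32 + 36 = 102
(c): 36 + 32 + 5 + 15 + 6 = 94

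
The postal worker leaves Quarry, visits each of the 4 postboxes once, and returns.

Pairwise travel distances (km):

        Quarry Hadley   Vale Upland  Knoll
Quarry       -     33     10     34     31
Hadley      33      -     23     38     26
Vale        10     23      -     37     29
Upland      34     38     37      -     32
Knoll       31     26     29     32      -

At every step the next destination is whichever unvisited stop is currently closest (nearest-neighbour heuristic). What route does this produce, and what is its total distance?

From Quarry: distances to unvisited — Vale=10, Knoll=31, Hadley=33, Upland=34. Nearest is Vale (10).
From Vale: distances to unvisited — Hadley=23, Knoll=29, Upland=37. Nearest is Hadley (23).
From Hadley: distances to unvisited — Knoll=26, Upland=38. Nearest is Knoll (26).
From Knoll: distances to unvisited — Upland=32. Nearest is Upland (32).
Return Upland→Quarry: 34.
Total = 10 + 23 + 26 + 32 + 34 = 125.

Total distance 125 km via the nearest-neighbour route Quarry → Vale → Hadley → Knoll → Upland → Quarry.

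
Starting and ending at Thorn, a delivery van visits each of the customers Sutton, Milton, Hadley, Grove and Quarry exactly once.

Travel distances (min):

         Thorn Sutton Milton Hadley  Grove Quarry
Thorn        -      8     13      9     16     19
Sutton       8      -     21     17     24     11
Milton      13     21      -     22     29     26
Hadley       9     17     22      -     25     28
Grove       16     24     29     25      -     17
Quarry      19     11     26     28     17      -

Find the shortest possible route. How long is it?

Minimum total distance: 96 min.

With 5 stops there are 5!/2 = 60 distinct round trips (a route and its reverse cost the same).
Thorn - Sutton - Milton - Hadley - Grove - Quarry - Thorn: 8+21+22+25+17+19 = 112
Thorn - Sutton - Milton - Hadley - Quarry - Grove - Thorn: 8+21+22+28+17+16 = 112
Thorn - Sutton - Milton - Grove - Hadley - Quarry - Thorn: 8+21+29+25+28+19 = 130
Thorn - Sutton - Milton - Grove - Quarry - Hadley - Thorn: 8+21+29+17+28+9 = 112
Thorn - Sutton - Milton - Quarry - Hadley - Grove - Thorn: 8+21+26+28+25+16 = 124
Thorn - Sutton - Milton - Quarry - Grove - Hadley - Thorn: 8+21+26+17+25+9 = 106
Thorn - Sutton - Hadley - Milton - Grove - Quarry - Thorn: 8+17+22+29+17+19 = 112
Thorn - Sutton - Hadley - Milton - Quarry - Grove - Thorn: 8+17+22+26+17+16 = 106
Thorn - Sutton - Hadley - Grove - Milton - Quarry - Thorn: 8+17+25+29+26+19 = 124
Thorn - Sutton - Hadley - Grove - Quarry - Milton - Thorn: 8+17+25+17+26+13 = 106
Thorn - Sutton - Hadley - Quarry - Milton - Grove - Thorn: 8+17+28+26+29+16 = 124
Thorn - Sutton - Hadley - Quarry - Grove - Milton - Thorn: 8+17+28+17+29+13 = 112
Thorn - Sutton - Grove - Milton - Hadley - Quarry - Thorn: 8+24+29+22+28+19 = 130
Thorn - Sutton - Grove - Milton - Quarry - Hadley - Thorn: 8+24+29+26+28+9 = 124
… (46 more)
Thorn - Sutton - Quarry - Grove - Milton - Hadley - Thorn: 8+11+17+29+22+9 = 96  ← best
The minimum is 96.
One optimal route: Thorn → Sutton → Quarry → Grove → Milton → Hadley → Thorn (or its reverse).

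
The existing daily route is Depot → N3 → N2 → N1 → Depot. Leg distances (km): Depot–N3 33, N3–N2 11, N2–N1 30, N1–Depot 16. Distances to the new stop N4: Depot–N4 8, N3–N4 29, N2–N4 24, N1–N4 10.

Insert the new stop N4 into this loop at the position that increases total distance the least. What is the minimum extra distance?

Insertion cost between consecutive stops i–j is d(i,N4) + d(N4,j) − d(i,j):
  between Depot and N3: 8 + 29 − 33 = 4
  between N3 and N2: 29 + 24 − 11 = 42
  between N2 and N1: 24 + 10 − 30 = 4
  between N1 and Depot: 10 + 8 − 16 = 2
Cheapest insertion is between N1 and Depot, adding 2.
New total = 90 + 2 = 92.

Adding 2 km by placing N4 on the N1–Depot leg.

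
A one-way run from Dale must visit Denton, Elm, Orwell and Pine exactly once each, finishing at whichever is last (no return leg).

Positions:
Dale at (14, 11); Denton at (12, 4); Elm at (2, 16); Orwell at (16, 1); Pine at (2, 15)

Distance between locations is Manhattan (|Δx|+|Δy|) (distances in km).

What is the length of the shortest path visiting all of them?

There are 4! = 24 possible orderings.
Dale→Denton→Elm→Orwell→Pine: 9+22+29+28 = 88
Dale→Denton→Elm→Pine→Orwell: 9+22+1+28 = 60
Dale→Denton→Orwell→Elm→Pine: 9+7+29+1 = 46
Dale→Denton→Orwell→Pine→Elm: 9+7+28+1 = 45
Dale→Denton→Pine→Elm→Orwell: 9+21+1+29 = 60
Dale→Denton→Pine→Orwell→Elm: 9+21+28+29 = 87
Dale→Elm→Denton→Orwell→Pine: 17+22+7+28 = 74
Dale→Elm→Denton→Pine→Orwell: 17+22+21+28 = 88
Dale→Elm→Orwell→Denton→Pine: 17+29+7+21 = 74
Dale→Elm→Orwell→Pine→Denton: 17+29+28+21 = 95
Dale→Elm→Pine→Denton→Orwell: 17+1+21+7 = 46
Dale→Elm→Pine→Orwell→Denton: 17+1+28+7 = 53
Dale→Orwell→Denton→Elm→Pine: 12+7+22+1 = 42
Dale→Orwell→Denton→Pine→Elm: 12+7+21+1 = 41
… (10 more)
The minimum is 41.
One shortest path: Dale → Orwell → Denton → Pine → Elm.

Shortest open route: 41 km.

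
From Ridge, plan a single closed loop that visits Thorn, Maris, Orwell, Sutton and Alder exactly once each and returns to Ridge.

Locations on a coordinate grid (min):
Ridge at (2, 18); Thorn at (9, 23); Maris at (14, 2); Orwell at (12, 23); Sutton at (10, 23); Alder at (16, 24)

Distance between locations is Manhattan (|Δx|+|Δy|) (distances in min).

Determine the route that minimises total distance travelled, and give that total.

With 5 stops there are 5!/2 = 60 distinct round trips (a route and its reverse cost the same).
Ridge→Thorn→Maris→Orwell→Sutton→Alder→Ridge: 12+26+23+2+7+20 = 90
Ridge→Thorn→Maris→Orwell→Alder→Sutton→Ridge: 12+26+23+5+7+13 = 86
Ridge→Thorn→Maris→Sutton→Orwell→Alder→Ridge: 12+26+25+2+5+20 = 90
Ridge→Thorn→Maris→Sutton→Alder→Orwell→Ridge: 12+26+25+7+5+15 = 90
Ridge→Thorn→Maris→Alder→Orwell→Sutton→Ridge: 12+26+24+5+2+13 = 82
Ridge→Thorn→Maris→Alder→Sutton→Orwell→Ridge: 12+26+24+7+2+15 = 86
Ridge→Thorn→Orwell→Maris→Sutton→Alder→Ridge: 12+3+23+25+7+20 = 90
Ridge→Thorn→Orwell→Maris→Alder→Sutton→Ridge: 12+3+23+24+7+13 = 82
Ridge→Thorn→Orwell→Sutton→Maris→Alder→Ridge: 12+3+2+25+24+20 = 86
Ridge→Thorn→Orwell→Sutton→Alder→Maris→Ridge: 12+3+2+7+24+28 = 76
Ridge→Thorn→Orwell→Alder→Maris→Sutton→Ridge: 12+3+5+24+25+13 = 82
Ridge→Thorn→Orwell→Alder→Sutton→Maris→Ridge: 12+3+5+7+25+28 = 80
Ridge→Thorn→Sutton→Maris→Orwell→Alder→Ridge: 12+1+25+23+5+20 = 86
Ridge→Thorn→Sutton→Maris→Alder→Orwell→Ridge: 12+1+25+24+5+15 = 82
… (46 more)
Ridge→Thorn→Sutton→Orwell→Alder→Maris→Ridge: 12+1+2+5+24+28 = 72  ← best
The minimum is 72.
One optimal route: Ridge → Thorn → Sutton → Orwell → Alder → Maris → Ridge (or its reverse).

Minimum total distance: 72 min.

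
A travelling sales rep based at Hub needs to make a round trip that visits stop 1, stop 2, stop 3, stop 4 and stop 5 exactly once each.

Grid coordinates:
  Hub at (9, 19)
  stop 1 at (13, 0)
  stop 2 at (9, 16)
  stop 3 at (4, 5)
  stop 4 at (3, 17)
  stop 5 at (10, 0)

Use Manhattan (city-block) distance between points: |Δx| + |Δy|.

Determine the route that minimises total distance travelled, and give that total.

There are 60 distinct closed tours to check (reversals are equivalent).
Hub-stop 1-stop 2-stop 3-stop 4-stop 5-Hub: 23+20+16+13+24+20 = 116
Hub-stop 1-stop 2-stop 3-stop 5-stop 4-Hub: 23+20+16+11+24+8 = 102
Hub-stop 1-stop 2-stop 4-stop 3-stop 5-Hub: 23+20+7+13+11+20 = 94
Hub-stop 1-stop 2-stop 4-stop 5-stop 3-Hub: 23+20+7+24+11+19 = 104
Hub-stop 1-stop 2-stop 5-stop 3-stop 4-Hub: 23+20+17+11+13+8 = 92
Hub-stop 1-stop 2-stop 5-stop 4-stop 3-Hub: 23+20+17+24+13+19 = 116
Hub-stop 1-stop 3-stop 2-stop 4-stop 5-Hub: 23+14+16+7+24+20 = 104
Hub-stop 1-stop 3-stop 2-stop 5-stop 4-Hub: 23+14+16+17+24+8 = 102
Hub-stop 1-stop 3-stop 4-stop 2-stop 5-Hub: 23+14+13+7+17+20 = 94
Hub-stop 1-stop 3-stop 4-stop 5-stop 2-Hub: 23+14+13+24+17+3 = 94
Hub-stop 1-stop 3-stop 5-stop 2-stop 4-Hub: 23+14+11+17+7+8 = 80
Hub-stop 1-stop 3-stop 5-stop 4-stop 2-Hub: 23+14+11+24+7+3 = 82
Hub-stop 1-stop 4-stop 2-stop 3-stop 5-Hub: 23+27+7+16+11+20 = 104
Hub-stop 1-stop 4-stop 2-stop 5-stop 3-Hub: 23+27+7+17+11+19 = 104
… (46 more)
Hub-stop 2-stop 1-stop 5-stop 3-stop 4-Hub: 3+20+3+11+13+8 = 58  ← best
The minimum is 58.
One optimal route: Hub → stop 2 → stop 1 → stop 5 → stop 3 → stop 4 → Hub (or its reverse).

58 — the shortest possible round trip.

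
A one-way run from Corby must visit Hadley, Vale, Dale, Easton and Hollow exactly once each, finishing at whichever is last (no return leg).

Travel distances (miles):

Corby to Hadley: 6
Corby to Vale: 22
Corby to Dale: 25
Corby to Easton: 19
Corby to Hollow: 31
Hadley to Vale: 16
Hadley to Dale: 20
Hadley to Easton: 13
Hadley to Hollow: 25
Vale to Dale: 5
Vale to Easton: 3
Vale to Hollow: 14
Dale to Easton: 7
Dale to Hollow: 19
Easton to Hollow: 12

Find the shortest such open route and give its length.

Minimum one-way distance = 45 miles.

There are 5! = 120 possible orderings.
Corby - Hadley - Vale - Dale - Easton - Hollow: 6+16+5+7+12 = 46
Corby - Hadley - Vale - Dale - Hollow - Easton: 6+16+5+19+12 = 58
Corby - Hadley - Vale - Easton - Dale - Hollow: 6+16+3+7+19 = 51
Corby - Hadley - Vale - Easton - Hollow - Dale: 6+16+3+12+19 = 56
Corby - Hadley - Vale - Hollow - Dale - Easton: 6+16+14+19+7 = 62
Corby - Hadley - Vale - Hollow - Easton - Dale: 6+16+14+12+7 = 55
Corby - Hadley - Dale - Vale - Easton - Hollow: 6+20+5+3+12 = 46
Corby - Hadley - Dale - Vale - Hollow - Easton: 6+20+5+14+12 = 57
Corby - Hadley - Dale - Easton - Vale - Hollow: 6+20+7+3+14 = 50
Corby - Hadley - Dale - Easton - Hollow - Vale: 6+20+7+12+14 = 59
Corby - Hadley - Dale - Hollow - Vale - Easton: 6+20+19+14+3 = 62
Corby - Hadley - Dale - Hollow - Easton - Vale: 6+20+19+12+3 = 60
Corby - Hadley - Easton - Vale - Dale - Hollow: 6+13+3+5+19 = 46
Corby - Hadley - Easton - Vale - Hollow - Dale: 6+13+3+14+19 = 55
… (106 more)
Corby - Hadley - Easton - Dale - Vale - Hollow: 6+13+7+5+14 = 45  ← best
The minimum is 45.
One shortest path: Corby → Hadley → Easton → Dale → Vale → Hollow.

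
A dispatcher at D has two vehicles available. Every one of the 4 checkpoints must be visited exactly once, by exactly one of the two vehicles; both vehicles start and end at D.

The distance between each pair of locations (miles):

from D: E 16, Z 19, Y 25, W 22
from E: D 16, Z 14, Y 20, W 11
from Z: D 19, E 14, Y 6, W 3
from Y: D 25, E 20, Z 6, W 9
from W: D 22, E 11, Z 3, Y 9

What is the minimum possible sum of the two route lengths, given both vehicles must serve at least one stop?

Check every non-empty split of the stops between the two vehicles; for each half take its own optimal tour:
  {E} + {Z, Y, W}: 32 + 56 = 88
  {Z} + {E, Y, W}: 38 + 61 = 99
  {E, Z} + {Y, W}: 49 + 56 = 105
  {Y} + {E, Z, W}: 50 + 49 = 99
  {E, Y} + {Z, W}: 61 + 44 = 105
  {Z, Y} + {E, W}: 50 + 49 = 99
  … (7 splits in total)
Best: vehicle 1 D → E → D = 32; vehicle 2 D → Z → Y → W → D = 56; combined 88.

Minimum combined distance: 88 miles.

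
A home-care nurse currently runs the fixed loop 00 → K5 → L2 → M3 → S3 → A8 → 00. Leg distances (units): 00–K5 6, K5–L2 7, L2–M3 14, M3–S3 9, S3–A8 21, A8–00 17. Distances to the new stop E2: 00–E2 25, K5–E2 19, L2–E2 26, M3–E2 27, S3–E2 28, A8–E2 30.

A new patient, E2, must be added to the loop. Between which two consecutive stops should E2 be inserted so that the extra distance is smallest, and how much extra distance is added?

Minimum extra distance: 37, inserting E2 between S3 and A8.

Insertion cost between consecutive stops i–j is d(i,E2) + d(E2,j) − d(i,j):
  between 00 and K5: 25 + 19 − 6 = 38
  between K5 and L2: 19 + 26 − 7 = 38
  between L2 and M3: 26 + 27 − 14 = 39
  between M3 and S3: 27 + 28 − 9 = 46
  between S3 and A8: 28 + 30 − 21 = 37
  between A8 and 00: 30 + 25 − 17 = 38
Cheapest insertion is between S3 and A8, adding 37.
New total = 74 + 37 = 111.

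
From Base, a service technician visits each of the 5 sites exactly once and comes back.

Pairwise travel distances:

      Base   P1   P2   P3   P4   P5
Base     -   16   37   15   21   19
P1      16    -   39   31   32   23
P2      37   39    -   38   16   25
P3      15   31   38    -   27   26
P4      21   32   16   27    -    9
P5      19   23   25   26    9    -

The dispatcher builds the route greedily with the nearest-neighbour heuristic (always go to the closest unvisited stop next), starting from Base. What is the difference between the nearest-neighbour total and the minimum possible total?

From Base: P3=15, P1=16, P5=19, P4=21, P2=37 → choose P3 (15).
From P3: P5=26, P4=27, P1=31, P2=38 → choose P5 (26).
From P5: P4=9, P1=23, P2=25 → choose P4 (9).
From P4: P2=16, P1=32 → choose P2 (16).
From P2: P1=39 → choose P1 (39).
NN route Base → P3 → P5 → P4 → P2 → P1 → Base costs 121.
Optimal: Base → P1 → P5 → P4 → P2 → P3 → Base costs 117 (by enumerating all 60 distinct tours).
Excess = 121 − 117 = 4.

The nearest-neighbour route is 4 longer than optimal.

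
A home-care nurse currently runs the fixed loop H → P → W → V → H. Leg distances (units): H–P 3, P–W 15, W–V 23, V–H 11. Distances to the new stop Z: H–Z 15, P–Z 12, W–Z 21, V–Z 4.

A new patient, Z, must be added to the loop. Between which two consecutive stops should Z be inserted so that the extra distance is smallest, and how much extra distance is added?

Insertion cost between consecutive stops i–j is d(i,Z) + d(Z,j) − d(i,j):
  between H and P: 15 + 12 − 3 = 24
  between P and W: 12 + 21 − 15 = 18
  between W and V: 21 + 4 − 23 = 2
  between V and H: 4 + 15 − 11 = 8
Cheapest insertion is between W and V, adding 2.
New total = 52 + 2 = 54.

Adding 2 by placing Z on the W–V leg.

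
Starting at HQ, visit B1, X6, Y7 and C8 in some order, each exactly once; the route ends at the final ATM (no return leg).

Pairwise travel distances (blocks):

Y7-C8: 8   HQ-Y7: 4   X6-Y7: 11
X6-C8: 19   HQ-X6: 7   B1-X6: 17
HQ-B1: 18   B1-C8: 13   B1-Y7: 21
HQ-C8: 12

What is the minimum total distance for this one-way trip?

There are 4! = 24 possible orderings.
HQ→B1→X6→Y7→C8: 18+17+11+8 = 54
HQ→B1→X6→C8→Y7: 18+17+19+8 = 62
HQ→B1→Y7→X6→C8: 18+21+11+19 = 69
HQ→B1→Y7→C8→X6: 18+21+8+19 = 66
HQ→B1→C8→X6→Y7: 18+13+19+11 = 61
HQ→B1→C8→Y7→X6: 18+13+8+11 = 50
HQ→X6→B1→Y7→C8: 7+17+21+8 = 53
HQ→X6→B1→C8→Y7: 7+17+13+8 = 45
HQ→X6→Y7→B1→C8: 7+11+21+13 = 52
HQ→X6→Y7→C8→B1: 7+11+8+13 = 39
HQ→X6→C8→B1→Y7: 7+19+13+21 = 60
HQ→X6→C8→Y7→B1: 7+19+8+21 = 55
HQ→Y7→B1→X6→C8: 4+21+17+19 = 61
HQ→Y7→B1→C8→X6: 4+21+13+19 = 57
… (10 more)
The minimum is 39.
One shortest path: HQ → X6 → Y7 → C8 → B1.

Shortest open route: 39 blocks.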